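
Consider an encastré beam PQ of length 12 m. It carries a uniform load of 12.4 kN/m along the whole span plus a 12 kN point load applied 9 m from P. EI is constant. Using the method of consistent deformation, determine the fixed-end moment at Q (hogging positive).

Take the two fixed-end moments M_P, M_Q as redundants; the released structure is the simple span PQ.
On the primary (simply-supported) span, the end slopes from the loading are:
  at P: UDL 12.4: wL³/(24EI) = 892.8/EI
  at Q: UDL 12.4: wL³/(24EI) = 892.8/EI
  at P: point load 12 at a = 9: Pab(L + b)/(6LEI) = 67.5/EI
  at Q: point load 12 at a = 9: Pab(L + a)/(6LEI) = 94.5/EI
  θ_P0 = 960.3/EI,  θ_Q0 = 987.3/EI
Flexibility coefficients: a unit moment at one end gives L/(3EI) there and L/(6EI) at the far end, so f₁₁ = f₂₂ = 4/EI and f₁₂ = f₂₁ = 2/EI.
Compatibility — zero rotation at each built-in end:
  4 M_P + 2 M_Q = 960.3
  2 M_P + 4 M_Q = 987.3
Solving the pair gives M_P = 155.6 kN·m and M_Q = 169.1 kN·m (hogging).

M_Q = 169.1 kN·m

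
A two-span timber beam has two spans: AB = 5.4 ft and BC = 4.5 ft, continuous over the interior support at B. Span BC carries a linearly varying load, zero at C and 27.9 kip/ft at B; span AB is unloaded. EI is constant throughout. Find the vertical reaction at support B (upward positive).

Take M_B as the redundant. Released structure: two simple spans AB and BC with a hinge at B.
Discontinuity in slope at B on the released structure — sum the simple-span end rotations:
  span BC: triangular load, peak 27.9: w₀L³/(45EI) = 56.5/EI
  relative rotation θ_0 = (0 + 56.5)/EI = 56.5/EI
A unit hogging moment at B produces rotation L₁/(3EI) + L₂/(3EI) = 3.3/EI.
Slope continuity at B: θ_0 = M_B·3.3/EI, so M_B = 56.5/3.3 = 17.12 kip·ft (hogging).
Span AB, ΣM about A with M_B applied at B: R_B^{AB}·5.4 = 0 + 17.12, so R_B^{AB} = 3.17 kip and R_A = 0 − 3.17 = -3.17 kip.
Span BC, ΣM about C: R_B^{BC}·4.5 = 188.3 + 17.12, so R_B^{BC} = 45.65 kip and R_C = 62.77 − 45.65 = 17.12 kip.
R_B = 3.17 + 45.65 = 48.83 kip.

R_B = 48.83 kip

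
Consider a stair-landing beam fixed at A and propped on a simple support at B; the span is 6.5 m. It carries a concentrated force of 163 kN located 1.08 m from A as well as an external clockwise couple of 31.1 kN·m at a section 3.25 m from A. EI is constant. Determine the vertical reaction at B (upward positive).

Take the reaction at B as the redundant and release it; the primary structure is a cantilever fixed at A.
Downward deflection at the released point B due to the loads:
  point load 163 at a = 1.08: Pa²(3L − a)/(6EI) = 583.7/EI
  clockwise couple 31.1 at a = 3.25: M₀a(2L − a)/(2EI) = 492.7/EI
  δ_0 = 1076/EI
Tip deflection under a unit load at B: L³/(3EI) = 91.54/EI.
Compatibility at B: δ_0 − R_B·δ_{BB} = 0, so R_B = 1076/91.54 = 11.76 kN.

R_B = 11.76 kN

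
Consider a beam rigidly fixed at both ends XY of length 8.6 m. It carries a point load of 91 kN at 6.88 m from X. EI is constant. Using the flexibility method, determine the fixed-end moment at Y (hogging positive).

M_Y = 100.2 kN·m

Take the two fixed-end moments M_X, M_Y as redundants; the released structure is the simple span XY.
On the primary (simply-supported) span, the end slopes from the loading are:
  at X: point load 91 at a = 6.88: Pab(L + b)/(6LEI) = 215.4/EI
  at Y: point load 91 at a = 6.88: Pab(L + a)/(6LEI) = 323.1/EI
  θ_X0 = 215.4/EI,  θ_Y0 = 323.1/EI
Flexibility coefficients: a unit moment at one end gives L/(3EI) there and L/(6EI) at the far end, so f₁₁ = f₂₂ = 2.867/EI and f₁₂ = f₂₁ = 1.433/EI.
Compatibility — zero rotation at each built-in end:
  2.867 M_X + 1.433 M_Y = 215.4
  1.433 M_X + 2.867 M_Y = 323.1
Solving the pair gives M_X = 25.04 kN·m and M_Y = 100.2 kN·m (hogging).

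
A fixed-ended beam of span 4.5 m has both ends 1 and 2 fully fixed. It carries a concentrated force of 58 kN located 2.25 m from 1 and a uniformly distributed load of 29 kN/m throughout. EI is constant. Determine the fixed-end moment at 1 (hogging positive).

Release both end moments; the primary structure is a simply-supported span 12 with redundants M_1 and M_2.
Simple-span end rotations at 1 and 2 under the given loads:
  at 1: point load 58 at a = 2.25: Pab(L + b)/(6LEI) = 73.41/EI
  at 2: point load 58 at a = 2.25: Pab(L + a)/(6LEI) = 73.41/EI
  at 1: UDL 29: wL³/(24EI) = 110.1/EI
  at 2: UDL 29: wL³/(24EI) = 110.1/EI
  θ_10 = 183.5/EI,  θ_20 = 183.5/EI
Flexibility coefficients: a unit moment at one end gives L/(3EI) there and L/(6EI) at the far end, so f₁₁ = f₂₂ = 1.5/EI and f₁₂ = f₂₁ = 0.75/EI.
Compatibility — zero rotation at each built-in end:
  1.5 M_1 + 0.75 M_2 = 183.5
  0.75 M_1 + 1.5 M_2 = 183.5
Solving the pair gives M_1 = 81.56 kN·m and M_2 = 81.56 kN·m (hogging).

M_1 = 81.56 kN·m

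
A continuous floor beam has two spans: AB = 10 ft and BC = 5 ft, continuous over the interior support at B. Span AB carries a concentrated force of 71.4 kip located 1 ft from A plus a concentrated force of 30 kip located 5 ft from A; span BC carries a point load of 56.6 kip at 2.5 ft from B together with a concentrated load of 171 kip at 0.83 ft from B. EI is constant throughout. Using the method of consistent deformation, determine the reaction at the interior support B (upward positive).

Release continuity at B by inserting a hinge; the redundant is the internal moment M_B. The primary structure is two simply-supported spans AB and BC.
Rotations at B on the released spans (each span's end-slope, ×1/EI):
  span AB: point load 71.4 at a = 1: Pab(L + a)/(6LEI) = 117.8/EI
  span AB: point load 30 at a = 5: Pab(L + a)/(6LEI) = 187.5/EI
  span BC: point load 56.6 at a = 2.5: Pab(L + b)/(6LEI) = 88.44/EI
  span BC: point load 171 at a = 0.83: Pab(L + b)/(6LEI) = 180.9/EI
  relative rotation θ_0 = (305.3 + 269.3)/EI = 574.7/EI
A unit hogging moment at B produces rotation L₁/(3EI) + L₂/(3EI) = 5/EI.
Compatibility: M_B·(L₁+L₂)/(3EI) = θ_0, giving M_B = 114.9 kip·ft (hogging).
Span AB, ΣM about A with M_B applied at B: R_B^{AB}·10 = 221.4 + 114.9, so R_B^{AB} = 33.63 kip and R_A = 101.4 − 33.63 = 67.77 kip.
Span BC, ΣM about C: R_B^{BC}·5 = 854.6 + 114.9, so R_B^{BC} = 193.9 kip and R_C = 227.6 − 193.9 = 33.7 kip.
R_B = 33.63 + 193.9 = 227.5 kip.

R_B = 227.5 kip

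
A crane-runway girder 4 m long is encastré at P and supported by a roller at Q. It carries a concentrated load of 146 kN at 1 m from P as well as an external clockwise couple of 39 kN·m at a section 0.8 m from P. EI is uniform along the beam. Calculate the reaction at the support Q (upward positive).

R_Q = 17.81 kN

Release the roller at Q. Primary structure: cantilever fixed at P.
Primary-structure tip deflection at Q by superposition:
  point load 146 at a = 1: Pa²(3L − a)/(6EI) = 267.7/EI
  clockwise couple 39 at a = 0.8: M₀a(2L − a)/(2EI) = 112.3/EI
  δ_0 = 380/EI
Tip deflection under a unit load at Q: L³/(3EI) = 21.33/EI.
Compatibility at Q: δ_0 − R_Q·δ_{QQ} = 0, so R_Q = 380/21.33 = 17.81 kN.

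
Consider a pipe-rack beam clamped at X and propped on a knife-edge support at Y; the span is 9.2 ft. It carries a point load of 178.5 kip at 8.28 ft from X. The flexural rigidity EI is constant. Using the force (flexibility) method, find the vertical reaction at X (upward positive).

Take the reaction at Y as the redundant and release it; the primary structure is a cantilever fixed at X.
Free-end deflection of the primary structure under the applied loading (downward +):
  point load 178.5 at a = 8.28: Pa²(3L − a)/(6EI) = 39405/EI
Tip deflection under a unit load at Y: L³/(3EI) = 259.6/EI.
Compatibility at Y: δ_0 − R_Y·δ_{YY} = 0, so R_Y = 39405/259.6 = 151.8 kip.
Vertical equilibrium: R_X = ΣP − R_Y = 178.5 − 151.8 = 26.69 kip.

R_X = 26.69 kip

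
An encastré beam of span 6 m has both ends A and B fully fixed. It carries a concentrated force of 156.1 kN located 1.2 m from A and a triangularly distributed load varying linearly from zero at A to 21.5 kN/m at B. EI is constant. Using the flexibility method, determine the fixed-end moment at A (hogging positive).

Take the two fixed-end moments M_A, M_B as redundants; the released structure is the simple span AB.
On the primary (simply-supported) span, the end slopes from the loading are:
  at A: point load 156.1 at a = 1.2: Pab(L + b)/(6LEI) = 269.7/EI
  at B: point load 156.1 at a = 1.2: Pab(L + a)/(6LEI) = 179.8/EI
  at A: triangular load, peak 21.5: 7w₀L³/(360EI) = 90.3/EI
  at B: triangular load, peak 21.5: w₀L³/(45EI) = 103.2/EI
  θ_A0 = 360/EI,  θ_B0 = 283/EI
Flexibility coefficients: a unit moment at one end gives L/(3EI) there and L/(6EI) at the far end, so f₁₁ = f₂₂ = 2/EI and f₁₂ = f₂₁ = 1/EI.
Compatibility — zero rotation at each built-in end:
  2 M_A + 1 M_B = 360
  1 M_A + 2 M_B = 283
Solving the pair gives M_A = 145.7 kN·m and M_B = 68.67 kN·m (hogging).

M_A = 145.7 kN·m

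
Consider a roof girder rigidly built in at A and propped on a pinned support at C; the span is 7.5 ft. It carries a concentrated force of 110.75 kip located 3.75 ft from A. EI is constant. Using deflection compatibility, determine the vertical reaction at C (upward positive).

R_C = 34.61 kip

Take the reaction at C as the redundant and release it; the primary structure is a cantilever fixed at A.
Free-end deflection of the primary structure under the applied loading (downward +):
  point load 110.75 at a = 3.75: Pa²(3L − a)/(6EI) = 4867/EI
Flexibility coefficient — unit upward force at C: δ_{CC} = L³/(3EI) = 140.6/EI.
The prop prevents deflection at C: R_C = δ_0/δ_{CC} = 4867/140.6 = 34.61 kip.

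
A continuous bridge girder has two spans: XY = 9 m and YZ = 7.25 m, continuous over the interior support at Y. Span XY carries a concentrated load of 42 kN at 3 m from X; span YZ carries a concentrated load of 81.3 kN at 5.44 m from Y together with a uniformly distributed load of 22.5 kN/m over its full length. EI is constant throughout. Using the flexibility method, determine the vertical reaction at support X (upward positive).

R_X = 13.81 kN

Insert a hinge at Y; M_Y is the redundant, and each span becomes simply supported.
End slopes at the hinge Y, treating each span as simply supported:
  span XY: point load 42 at a = 3: Pab(L + a)/(6LEI) = 168/EI
  span YZ: point load 81.3 at a = 5.44: Pab(L + b)/(6LEI) = 166.7/EI
  span YZ: UDL 22.5: wL³/(24EI) = 357.3/EI
  relative rotation θ_0 = (168 + 524)/EI = 692/EI
A unit hogging moment at Y produces rotation L₁/(3EI) + L₂/(3EI) = 5.417/EI.
Slope continuity at Y: θ_0 = M_Y·5.417/EI, so M_Y = 692/5.417 = 127.8 kN·m (hogging).
Span XY, ΣM about X with M_Y applied at Y: R_Y^{XY}·9 = 126 + 127.8, so R_Y^{XY} = 28.19 kN and R_X = 42 − 28.19 = 13.81 kN.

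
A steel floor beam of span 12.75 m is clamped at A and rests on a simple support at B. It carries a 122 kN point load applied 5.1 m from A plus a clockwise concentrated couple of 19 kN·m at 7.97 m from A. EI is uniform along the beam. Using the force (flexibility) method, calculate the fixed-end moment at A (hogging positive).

Take the reaction at B as the redundant and release it; the primary structure is a cantilever fixed at A.
Primary-structure tip deflection at B by superposition:
  point load 122 at a = 5.1: Pa²(3L − a)/(6EI) = 17532/EI
  clockwise couple 19 at a = 7.97: M₀a(2L − a)/(2EI) = 1327/EI
  δ_0 = 18859/EI
Tip deflection under a unit load at B: L³/(3EI) = 690.9/EI.
The prop prevents deflection at B: R_B = δ_0/δ_{BB} = 18859/690.9 = 27.3 kN.
Moment equilibrium about A: M_A = Σ(load moments about A) − R_B·L = 641.2 − 27.3×12.75 = 293.2 kN·m.

M_A = 293.2 kN·m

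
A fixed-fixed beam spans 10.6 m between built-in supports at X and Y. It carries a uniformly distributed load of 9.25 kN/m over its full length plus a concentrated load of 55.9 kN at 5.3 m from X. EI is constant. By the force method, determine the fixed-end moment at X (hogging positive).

M_X = 160.7 kN·m

Take the two fixed-end moments M_X, M_Y as redundants; the released structure is the simple span XY.
On the primary (simply-supported) span, the end slopes from the loading are:
  at X: UDL 9.25: wL³/(24EI) = 459/EI
  at Y: UDL 9.25: wL³/(24EI) = 459/EI
  at X: point load 55.9 at a = 5.3: Pab(L + b)/(6LEI) = 392.6/EI
  at Y: point load 55.9 at a = 5.3: Pab(L + a)/(6LEI) = 392.6/EI
  θ_X0 = 851.6/EI,  θ_Y0 = 851.6/EI
Flexibility coefficients: a unit moment at one end gives L/(3EI) there and L/(6EI) at the far end, so f₁₁ = f₂₂ = 3.533/EI and f₁₂ = f₂₁ = 1.767/EI.
Compatibility — zero rotation at each built-in end:
  3.533 M_X + 1.767 M_Y = 851.6
  1.767 M_X + 3.533 M_Y = 851.6
Solving the pair gives M_X = 160.7 kN·m and M_Y = 160.7 kN·m (hogging).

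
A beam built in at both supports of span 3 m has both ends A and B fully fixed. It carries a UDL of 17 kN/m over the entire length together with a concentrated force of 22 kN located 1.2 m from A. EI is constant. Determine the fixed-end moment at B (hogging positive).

M_B = 19.09 kN·m

Release both end moments; the primary structure is a simply-supported span AB with redundants M_A and M_B.
End rotations of the released simple span under the applied load (×1/EI):
  at A: UDL 17: wL³/(24EI) = 19.12/EI
  at B: UDL 17: wL³/(24EI) = 19.12/EI
  at A: point load 22 at a = 1.2: Pab(L + b)/(6LEI) = 12.67/EI
  at B: point load 22 at a = 1.2: Pab(L + a)/(6LEI) = 11.09/EI
  θ_A0 = 31.8/EI,  θ_B0 = 30.21/EI
Flexibility coefficients: a unit moment at one end gives L/(3EI) there and L/(6EI) at the far end, so f₁₁ = f₂₂ = 1/EI and f₁₂ = f₂₁ = 0.5/EI.
Compatibility — zero rotation at each built-in end:
  1 M_A + 0.5 M_B = 31.8
  0.5 M_A + 1 M_B = 30.21
Solving the pair gives M_A = 22.25 kN·m and M_B = 19.09 kN·m (hogging).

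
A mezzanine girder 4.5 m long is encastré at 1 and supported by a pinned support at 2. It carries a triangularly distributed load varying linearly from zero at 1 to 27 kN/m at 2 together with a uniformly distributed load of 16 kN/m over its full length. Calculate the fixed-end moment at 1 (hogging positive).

M_1 = 72.39 kN·m

Choose R_2 as the redundant. The primary structure is the cantilever fixed at 1.
Deflection at 2 on the released cantilever, summing each load's contribution:
  triangular load, peak 27 at the free end: 11w₀L⁴/(120EI) = 1015/EI
  UDL 16: wL⁴/(8EI) = 820.1/EI
  δ_0 = 1835/EI
Flexibility coefficient — unit upward force at 2: δ_{22} = L³/(3EI) = 30.38/EI.
The prop prevents deflection at 2: R_2 = δ_0/δ_{22} = 1835/30.38 = 60.41 kN.
Moment equilibrium about 1: M_1 = Σ(load moments about 1) − R_2·L = 344.2 − 60.41×4.5 = 72.39 kN·m.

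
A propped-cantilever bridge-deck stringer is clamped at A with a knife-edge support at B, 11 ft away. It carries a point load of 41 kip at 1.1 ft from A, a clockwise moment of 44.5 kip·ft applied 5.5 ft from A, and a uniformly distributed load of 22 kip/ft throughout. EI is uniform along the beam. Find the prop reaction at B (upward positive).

Take the reaction at B as the redundant and release it; the primary structure is a cantilever fixed at A.
Primary-structure tip deflection at B by superposition:
  point load 41 at a = 1.1: Pa²(3L − a)/(6EI) = 263.8/EI
  clockwise couple 44.5 at a = 5.5: M₀a(2L − a)/(2EI) = 2019/EI
  UDL 22: wL⁴/(8EI) = 40263/EI
  δ_0 = 42546/EI
Flexibility coefficient — unit upward force at B: δ_{BB} = L³/(3EI) = 443.7/EI.
Compatibility at B: δ_0 − R_B·δ_{BB} = 0, so R_B = 42546/443.7 = 95.9 kip.

R_B = 95.9 kip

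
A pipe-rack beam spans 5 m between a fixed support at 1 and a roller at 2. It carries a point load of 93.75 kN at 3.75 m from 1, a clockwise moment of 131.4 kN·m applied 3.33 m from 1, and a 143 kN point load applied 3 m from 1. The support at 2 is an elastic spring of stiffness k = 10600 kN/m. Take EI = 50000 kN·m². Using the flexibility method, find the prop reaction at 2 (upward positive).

R_2 = 140.2 kN

Remove the prop at 2; the released (primary) structure is a cantilever built in at 1.
Deflection at 2 on the released cantilever, summing each load's contribution:
  point load 93.75 at a = 3.75: Pa²(3L − a)/(6EI) = 2472/EI
  clockwise couple 131.4 at a = 3.33: M₀a(2L − a)/(2EI) = 1459/EI
  point load 143 at a = 3: Pa²(3L − a)/(6EI) = 2574/EI
  δ_0 = 6505/EI
Tip deflection under a unit load at 2: L³/(3EI) = 41.67/EI.
With EI = 50000 kN·m²: δ_0 = 0.1301 m and δ_{22} = 0.000833 m/kN.
Compatibility — the spring shortens by R_2/k under the reaction it provides: δ_0 − R_2·δ_{22} = R_2/k. With 1/k = 0.000094 m/kN, R_2 = δ_0 / (δ_{22} + 1/k) = 0.1301 / (0.000833 + 0.000094) = 140.2 kN.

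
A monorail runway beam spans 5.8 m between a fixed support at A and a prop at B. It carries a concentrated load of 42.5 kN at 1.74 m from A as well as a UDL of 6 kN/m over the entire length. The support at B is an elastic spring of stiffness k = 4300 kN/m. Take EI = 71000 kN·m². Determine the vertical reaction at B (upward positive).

R_B = 14.53 kN

Choose R_B as the redundant. The primary structure is the cantilever fixed at A.
Deflection at B on the released cantilever, summing each load's contribution:
  point load 42.5 at a = 1.74: Pa²(3L − a)/(6EI) = 335.8/EI
  UDL 6: wL⁴/(8EI) = 848.7/EI
  δ_0 = 1185/EI
Flexibility coefficient — unit upward force at B: δ_{BB} = L³/(3EI) = 65.04/EI.
With EI = 71000 kN·m²: δ_0 = 0.016684 m and δ_{BB} = 0.000916 m/kN.
Compatibility — the spring shortens by R_B/k under the reaction it provides: δ_0 − R_B·δ_{BB} = R_B/k. With 1/k = 0.000233 m/kN, R_B = δ_0 / (δ_{BB} + 1/k) = 0.016684 / (0.000916 + 0.000233) = 14.53 kN.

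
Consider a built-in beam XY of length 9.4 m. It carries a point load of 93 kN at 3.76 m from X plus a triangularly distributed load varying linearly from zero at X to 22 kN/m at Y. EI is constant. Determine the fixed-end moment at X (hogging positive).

Release both end moments; the primary structure is a simply-supported span XY with redundants M_X and M_Y.
Simple-span end rotations at X and Y under the given loads:
  at X: point load 93 at a = 3.76: Pab(L + b)/(6LEI) = 525.9/EI
  at Y: point load 93 at a = 3.76: Pab(L + a)/(6LEI) = 460.2/EI
  at X: triangular load, peak 22: 7w₀L³/(360EI) = 355.3/EI
  at Y: triangular load, peak 22: w₀L³/(45EI) = 406.1/EI
  θ_X0 = 881.2/EI,  θ_Y0 = 866.2/EI
Flexibility coefficients: a unit moment at one end gives L/(3EI) there and L/(6EI) at the far end, so f₁₁ = f₂₂ = 3.133/EI and f₁₂ = f₂₁ = 1.567/EI.
Compatibility — zero rotation at each built-in end:
  3.133 M_X + 1.567 M_Y = 881.2
  1.567 M_X + 3.133 M_Y = 866.2
Solving the pair gives M_X = 190.7 kN·m and M_Y = 181.1 kN·m (hogging).

M_X = 190.7 kN·m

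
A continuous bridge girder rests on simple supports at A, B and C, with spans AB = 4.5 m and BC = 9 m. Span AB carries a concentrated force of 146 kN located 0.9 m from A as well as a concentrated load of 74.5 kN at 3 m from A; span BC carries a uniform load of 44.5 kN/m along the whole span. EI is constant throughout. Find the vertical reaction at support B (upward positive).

Release continuity at B by inserting a hinge; the redundant is the internal moment M_B. The primary structure is two simply-supported spans AB and BC.
End slopes at the hinge B, treating each span as simply supported:
  span AB: point load 146 at a = 0.9: Pab(L + a)/(6LEI) = 94.61/EI
  span AB: point load 74.5 at a = 3: Pab(L + a)/(6LEI) = 93.12/EI
  span BC: UDL 44.5: wL³/(24EI) = 1352/EI
  relative rotation θ_0 = (187.7 + 1352)/EI = 1539/EI
A unit hogging moment at B produces rotation L₁/(3EI) + L₂/(3EI) = 4.5/EI.
Compatibility: M_B·(L₁+L₂)/(3EI) = θ_0, giving M_B = 342.1 kN·m (hogging).
Span AB, ΣM about A with M_B applied at B: R_B^{AB}·4.5 = 354.9 + 342.1, so R_B^{AB} = 154.9 kN and R_A = 220.5 − 154.9 = 65.61 kN.
Span BC, ΣM about C: R_B^{BC}·9 = 1802 + 342.1, so R_B^{BC} = 238.3 kN and R_C = 400.5 − 238.3 = 162.2 kN.
R_B = 154.9 + 238.3 = 393.1 kN.

R_B = 393.1 kN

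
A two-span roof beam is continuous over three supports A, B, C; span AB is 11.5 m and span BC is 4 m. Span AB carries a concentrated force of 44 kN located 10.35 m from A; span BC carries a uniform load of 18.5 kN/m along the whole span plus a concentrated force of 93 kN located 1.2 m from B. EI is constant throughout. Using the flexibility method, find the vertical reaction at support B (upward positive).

R_B = 161.5 kN

Insert a hinge at B; M_B is the redundant, and each span becomes simply supported.
Rotations at B on the released spans (each span's end-slope, ×1/EI):
  span AB: point load 44 at a = 10.35: Pab(L + a)/(6LEI) = 165.8/EI
  span BC: UDL 18.5: wL³/(24EI) = 49.33/EI
  span BC: point load 93 at a = 1.2: Pab(L + b)/(6LEI) = 88.54/EI
  relative rotation θ_0 = (165.8 + 137.9)/EI = 303.7/EI
A unit hogging moment at B produces rotation L₁/(3EI) + L₂/(3EI) = 5.167/EI.
Slope continuity at B: θ_0 = M_B·5.167/EI, so M_B = 303.7/5.167 = 58.78 kN·m (hogging).
Span AB, ΣM about A with M_B applied at B: R_B^{AB}·11.5 = 455.4 + 58.78, so R_B^{AB} = 44.71 kN and R_A = 44 − 44.71 = -0.7115 kN.
Span BC, ΣM about C: R_B^{BC}·4 = 408.4 + 58.78, so R_B^{BC} = 116.8 kN and R_C = 167 − 116.8 = 50.2 kN.
R_B = 44.71 + 116.8 = 161.5 kN.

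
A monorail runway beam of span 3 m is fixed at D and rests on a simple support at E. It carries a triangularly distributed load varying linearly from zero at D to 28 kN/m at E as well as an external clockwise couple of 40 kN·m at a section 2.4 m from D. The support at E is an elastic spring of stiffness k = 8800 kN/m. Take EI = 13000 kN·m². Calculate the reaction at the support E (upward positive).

R_E = 36.34 kN

Remove the prop at E; the released (primary) structure is a cantilever built in at D.
Downward deflection at the released point E due to the loads:
  triangular load, peak 28 at the free end: 11w₀L⁴/(120EI) = 207.9/EI
  clockwise couple 40 at a = 2.4: M₀a(2L − a)/(2EI) = 172.8/EI
  δ_0 = 380.7/EI
Tip deflection under a unit load at E: L³/(3EI) = 9/EI.
With EI = 13000 kN·m²: δ_0 = 0.029285 m and δ_{EE} = 0.000692 m/kN.
Compatibility — the spring shortens by R_E/k under the reaction it provides: δ_0 − R_E·δ_{EE} = R_E/k. With 1/k = 0.000114 m/kN, R_E = δ_0 / (δ_{EE} + 1/k) = 0.029285 / (0.000692 + 0.000114) = 36.34 kN.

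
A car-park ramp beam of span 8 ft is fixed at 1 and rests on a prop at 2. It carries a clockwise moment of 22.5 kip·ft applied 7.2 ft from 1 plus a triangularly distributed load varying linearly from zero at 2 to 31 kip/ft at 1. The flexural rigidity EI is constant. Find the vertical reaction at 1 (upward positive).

R_1 = 95.02 kip

Release the roller at 2. Primary structure: cantilever fixed at 1.
Primary-structure tip deflection at 2 by superposition:
  clockwise couple 22.5 at a = 7.2: M₀a(2L − a)/(2EI) = 712.8/EI
  triangular load, peak 31 at the fixed end: w₀L⁴/(30EI) = 4233/EI
  δ_0 = 4945/EI
Tip deflection under a unit load at 2: L³/(3EI) = 170.7/EI.
Compatibility at 2: δ_0 − R_2·δ_{22} = 0, so R_2 = 4945/170.7 = 28.98 kip.
Vertical equilibrium: R_1 = ΣP − R_2 = 124 − 28.98 = 95.02 kip.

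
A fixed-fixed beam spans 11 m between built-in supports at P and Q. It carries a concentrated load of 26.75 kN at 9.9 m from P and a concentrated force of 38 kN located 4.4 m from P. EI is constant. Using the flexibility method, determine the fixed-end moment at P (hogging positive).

M_P = 62.84 kN·m

Release both end moments; the primary structure is a simply-supported span PQ with redundants M_P and M_Q.
On the primary (simply-supported) span, the end slopes from the loading are:
  at P: point load 26.75 at a = 9.9: Pab(L + b)/(6LEI) = 53.41/EI
  at Q: point load 26.75 at a = 9.9: Pab(L + a)/(6LEI) = 92.25/EI
  at P: point load 38 at a = 4.4: Pab(L + b)/(6LEI) = 294.3/EI
  at Q: point load 38 at a = 4.4: Pab(L + a)/(6LEI) = 257.5/EI
  θ_P0 = 347.7/EI,  θ_Q0 = 349.7/EI
Flexibility coefficients: a unit moment at one end gives L/(3EI) there and L/(6EI) at the far end, so f₁₁ = f₂₂ = 3.667/EI and f₁₂ = f₂₁ = 1.833/EI.
Compatibility — zero rotation at each built-in end:
  3.667 M_P + 1.833 M_Q = 347.7
  1.833 M_P + 3.667 M_Q = 349.7
Solving the pair gives M_P = 62.84 kN·m and M_Q = 63.96 kN·m (hogging).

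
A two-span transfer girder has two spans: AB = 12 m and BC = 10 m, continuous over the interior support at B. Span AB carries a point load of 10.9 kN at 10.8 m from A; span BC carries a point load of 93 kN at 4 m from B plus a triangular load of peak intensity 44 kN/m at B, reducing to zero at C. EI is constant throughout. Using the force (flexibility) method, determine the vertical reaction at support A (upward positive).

Release continuity at B by inserting a hinge; the redundant is the internal moment M_B. The primary structure is two simply-supported spans AB and BC.
Discontinuity in slope at B on the released structure — sum the simple-span end rotations:
  span AB: point load 10.9 at a = 10.8: Pab(L + a)/(6LEI) = 44.73/EI
  span BC: point load 93 at a = 4: Pab(L + b)/(6LEI) = 595.2/EI
  span BC: triangular load, peak 44: w₀L³/(45EI) = 977.8/EI
  relative rotation θ_0 = (44.73 + 1573)/EI = 1618/EI
A unit hogging moment at B produces rotation L₁/(3EI) + L₂/(3EI) = 7.333/EI.
Slope continuity at B: θ_0 = M_B·7.333/EI, so M_B = 1618/7.333 = 220.6 kN·m (hogging).
Span AB, ΣM about A with M_B applied at B: R_B^{AB}·12 = 117.7 + 220.6, so R_B^{AB} = 28.19 kN and R_A = 10.9 − 28.19 = -17.29 kN.

R_A = -17.29 kN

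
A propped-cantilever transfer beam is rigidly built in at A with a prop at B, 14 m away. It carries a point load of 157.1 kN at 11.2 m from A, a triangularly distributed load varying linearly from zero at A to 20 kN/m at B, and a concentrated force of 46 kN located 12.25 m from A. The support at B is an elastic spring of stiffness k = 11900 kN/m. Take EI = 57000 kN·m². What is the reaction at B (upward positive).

Take the reaction at B as the redundant and release it; the primary structure is a cantilever fixed at A.
Free-end deflection of the primary structure under the applied loading (downward +):
  point load 157.1 at a = 11.2: Pa²(3L − a)/(6EI) = 101161/EI
  triangular load, peak 20 at the free end: 11w₀L⁴/(120EI) = 70429/EI
  point load 46 at a = 12.25: Pa²(3L − a)/(6EI) = 34227/EI
  δ_0 = 205817/EI
Tip deflection under a unit load at B: L³/(3EI) = 914.7/EI.
With EI = 57000 kN·m²: δ_0 = 3.6108 m and δ_{BB} = 0.016047 m/kN.
Compatibility — the spring shortens by R_B/k under the reaction it provides: δ_0 − R_B·δ_{BB} = R_B/k. With 1/k = 0.000084 m/kN, R_B = δ_0 / (δ_{BB} + 1/k) = 3.6108 / (0.016047 + 0.000084) = 223.8 kN.

R_B = 223.8 kN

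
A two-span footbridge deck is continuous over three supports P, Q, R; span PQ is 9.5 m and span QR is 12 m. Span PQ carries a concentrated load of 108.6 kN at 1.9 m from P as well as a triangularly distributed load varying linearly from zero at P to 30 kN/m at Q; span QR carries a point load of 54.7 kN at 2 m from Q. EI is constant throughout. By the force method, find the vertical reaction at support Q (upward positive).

R_Q = 194.4 kN

Release continuity at Q by inserting a hinge; the redundant is the internal moment M_Q. The primary structure is two simply-supported spans PQ and QR.
Rotations at Q on the released spans (each span's end-slope, ×1/EI):
  span PQ: point load 108.6 at a = 1.9: Pab(L + a)/(6LEI) = 313.6/EI
  span PQ: triangular load, peak 30: w₀L³/(45EI) = 571.6/EI
  span QR: point load 54.7 at a = 2: Pab(L + b)/(6LEI) = 334.3/EI
  relative rotation θ_0 = (885.2 + 334.3)/EI = 1219/EI
A unit hogging moment at Q produces rotation L₁/(3EI) + L₂/(3EI) = 7.167/EI.
Compatibility: M_Q·(L₁+L₂)/(3EI) = θ_0, giving M_Q = 170.2 kN·m (hogging).
Span PQ, ΣM about P with M_Q applied at Q: R_Q^{PQ}·9.5 = 1109 + 170.2, so R_Q^{PQ} = 134.6 kN and R_P = 251.1 − 134.6 = 116.5 kN.
Span QR, ΣM about R: R_Q^{QR}·12 = 547 + 170.2, so R_Q^{QR} = 59.76 kN and R_R = 54.7 − 59.76 = -5.064 kN.
R_Q = 134.6 + 59.76 = 194.4 kN.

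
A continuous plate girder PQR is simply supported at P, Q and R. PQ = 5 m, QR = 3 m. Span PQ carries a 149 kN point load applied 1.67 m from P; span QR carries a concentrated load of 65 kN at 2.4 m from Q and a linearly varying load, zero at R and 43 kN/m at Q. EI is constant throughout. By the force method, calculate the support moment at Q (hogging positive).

M_Q = 85.78 kN·m

Release continuity at Q by inserting a hinge; the redundant is the internal moment M_Q. The primary structure is two simply-supported spans PQ and QR.
Rotations at Q on the released spans (each span's end-slope, ×1/EI):
  span PQ: point load 149 at a = 1.67: Pab(L + a)/(6LEI) = 184.2/EI
  span QR: point load 65 at a = 2.4: Pab(L + b)/(6LEI) = 18.72/EI
  span QR: triangular load, peak 43: w₀L³/(45EI) = 25.8/EI
  relative rotation θ_0 = (184.2 + 44.52)/EI = 228.7/EI
A unit hogging moment at Q produces rotation L₁/(3EI) + L₂/(3EI) = 2.667/EI.
Compatibility: M_Q·(L₁+L₂)/(3EI) = θ_0, giving M_Q = 85.78 kN·m (hogging).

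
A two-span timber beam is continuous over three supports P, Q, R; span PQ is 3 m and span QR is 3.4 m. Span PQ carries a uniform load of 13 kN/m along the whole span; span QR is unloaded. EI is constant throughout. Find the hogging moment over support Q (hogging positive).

M_Q = 6.855 kN·m

Release continuity at Q by inserting a hinge; the redundant is the internal moment M_Q. The primary structure is two simply-supported spans PQ and QR.
Discontinuity in slope at Q on the released structure — sum the simple-span end rotations:
  span PQ: UDL 13: wL³/(24EI) = 14.62/EI
  relative rotation θ_0 = (14.62 + 0)/EI = 14.62/EI
A unit hogging moment at Q produces rotation L₁/(3EI) + L₂/(3EI) = 2.133/EI.
Compatibility: M_Q·(L₁+L₂)/(3EI) = θ_0, giving M_Q = 6.855 kN·m (hogging).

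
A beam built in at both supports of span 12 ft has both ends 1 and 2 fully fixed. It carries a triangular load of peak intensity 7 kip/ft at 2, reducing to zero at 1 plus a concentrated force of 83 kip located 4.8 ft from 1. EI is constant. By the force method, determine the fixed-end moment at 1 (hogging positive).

Take the two fixed-end moments M_1, M_2 as redundants; the released structure is the simple span 12.
On the primary (simply-supported) span, the end slopes from the loading are:
  at 1: triangular load, peak 7: 7w₀L³/(360EI) = 235.2/EI
  at 2: triangular load, peak 7: w₀L³/(45EI) = 268.8/EI
  at 1: point load 83 at a = 4.8: Pab(L + b)/(6LEI) = 764.9/EI
  at 2: point load 83 at a = 4.8: Pab(L + a)/(6LEI) = 669.3/EI
  θ_10 = 1000/EI,  θ_20 = 938.1/EI
Flexibility coefficients: a unit moment at one end gives L/(3EI) there and L/(6EI) at the far end, so f₁₁ = f₂₂ = 4/EI and f₁₂ = f₂₁ = 2/EI.
Compatibility — zero rotation at each built-in end:
  4 M_1 + 2 M_2 = 1000
  2 M_1 + 4 M_2 = 938.1
Solving the pair gives M_1 = 177 kip·ft and M_2 = 146 kip·ft (hogging).

M_1 = 177 kip·ft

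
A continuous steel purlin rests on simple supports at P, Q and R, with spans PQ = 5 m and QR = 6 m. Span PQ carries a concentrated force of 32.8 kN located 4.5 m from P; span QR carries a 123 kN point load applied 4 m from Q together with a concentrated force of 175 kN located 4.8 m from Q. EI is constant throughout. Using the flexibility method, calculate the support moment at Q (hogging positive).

Take M_Q as the redundant. Released structure: two simple spans PQ and QR with a hinge at Q.
Discontinuity in slope at Q on the released structure — sum the simple-span end rotations:
  span PQ: point load 32.8 at a = 4.5: Pab(L + a)/(6LEI) = 23.37/EI
  span QR: point load 123 at a = 4: Pab(L + b)/(6LEI) = 218.7/EI
  span QR: point load 175 at a = 4.8: Pab(L + b)/(6LEI) = 201.6/EI
  relative rotation θ_0 = (23.37 + 420.3)/EI = 443.6/EI
A unit hogging moment at Q produces rotation L₁/(3EI) + L₂/(3EI) = 3.667/EI.
Compatibility: M_Q·(L₁+L₂)/(3EI) = θ_0, giving M_Q = 121 kN·m (hogging).

M_Q = 121 kN·m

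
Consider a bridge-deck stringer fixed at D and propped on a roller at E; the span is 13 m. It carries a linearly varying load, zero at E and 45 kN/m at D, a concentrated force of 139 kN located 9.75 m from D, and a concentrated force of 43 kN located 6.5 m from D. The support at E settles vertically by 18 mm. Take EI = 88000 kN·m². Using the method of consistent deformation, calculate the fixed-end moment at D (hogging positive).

M_D = 851.7 kN·m

Choose R_E as the redundant. The primary structure is the cantilever fixed at D.
Deflection at E on the released cantilever, summing each load's contribution:
  triangular load, peak 45 at the fixed end: w₀L⁴/(30EI) = 42842/EI
  point load 139 at a = 9.75: Pa²(3L − a)/(6EI) = 64417/EI
  point load 43 at a = 6.5: Pa²(3L − a)/(6EI) = 9841/EI
  δ_0 = 117099/EI
Flexibility coefficient — unit upward force at E: δ_{EE} = L³/(3EI) = 732.3/EI.
With EI = 88000 kN·m²: δ_0 = 1.3307 m and δ_{EE} = 0.008322 m/kN.
Compatibility — the beam at E must follow the support down by 0.018 m: δ_0 − R_E·δ_{EE} = 0.018, so R_E = (1.3307 − 0.018)/0.008322 = 157.7 kN.
Moment equilibrium about D: M_D = Σ(load moments about D) − R_E·L = 2902 − 157.7×13 = 851.7 kN·m.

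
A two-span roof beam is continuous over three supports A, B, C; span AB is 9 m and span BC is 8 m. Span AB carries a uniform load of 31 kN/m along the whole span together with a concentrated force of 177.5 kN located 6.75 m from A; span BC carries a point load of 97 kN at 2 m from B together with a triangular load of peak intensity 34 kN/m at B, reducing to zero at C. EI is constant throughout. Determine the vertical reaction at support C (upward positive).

R_C = 15.45 kN

Take M_B as the redundant. Released structure: two simple spans AB and BC with a hinge at B.
Discontinuity in slope at B on the released structure — sum the simple-span end rotations:
  span AB: UDL 31: wL³/(24EI) = 941.6/EI
  span AB: point load 177.5 at a = 6.75: Pab(L + a)/(6LEI) = 786.3/EI
  span BC: point load 97 at a = 2: Pab(L + b)/(6LEI) = 339.5/EI
  span BC: triangular load, peak 34: w₀L³/(45EI) = 386.8/EI
  relative rotation θ_0 = (1728 + 726.3)/EI = 2454/EI
A unit hogging moment at B produces rotation L₁/(3EI) + L₂/(3EI) = 5.667/EI.
Slope continuity at B: θ_0 = M_B·5.667/EI, so M_B = 2454/5.667 = 433.1 kN·m (hogging).
Span BC, ΣM about C: R_B^{BC}·8 = 1307 + 433.1, so R_B^{BC} = 217.6 kN and R_C = 233 − 217.6 = 15.45 kN.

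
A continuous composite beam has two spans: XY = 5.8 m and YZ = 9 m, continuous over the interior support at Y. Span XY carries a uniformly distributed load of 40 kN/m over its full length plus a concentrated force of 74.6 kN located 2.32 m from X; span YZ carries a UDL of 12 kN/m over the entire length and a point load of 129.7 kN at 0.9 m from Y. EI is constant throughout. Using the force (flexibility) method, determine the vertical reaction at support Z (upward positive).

R_Z = 41.53 kN

Take M_Y as the redundant. Released structure: two simple spans XY and YZ with a hinge at Y.
Rotations at Y on the released spans (each span's end-slope, ×1/EI):
  span XY: UDL 40: wL³/(24EI) = 325.2/EI
  span XY: point load 74.6 at a = 2.32: Pab(L + a)/(6LEI) = 140.5/EI
  span YZ: UDL 12: wL³/(24EI) = 364.5/EI
  span YZ: point load 129.7 at a = 0.9: Pab(L + b)/(6LEI) = 299.4/EI
  relative rotation θ_0 = (465.7 + 663.9)/EI = 1130/EI
A unit hogging moment at Y produces rotation L₁/(3EI) + L₂/(3EI) = 4.933/EI.
Compatibility: M_Y·(L₁+L₂)/(3EI) = θ_0, giving M_Y = 229 kN·m (hogging).
Span YZ, ΣM about Z: R_Y^{YZ}·9 = 1537 + 229, so R_Y^{YZ} = 196.2 kN and R_Z = 237.7 − 196.2 = 41.53 kN.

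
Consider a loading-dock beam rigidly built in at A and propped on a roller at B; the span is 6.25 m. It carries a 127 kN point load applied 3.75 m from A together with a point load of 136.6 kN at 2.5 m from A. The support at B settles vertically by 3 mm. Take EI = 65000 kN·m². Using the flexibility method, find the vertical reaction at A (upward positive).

R_A = 182.7 kN

Release the roller at B. Primary structure: cantilever fixed at A.
Primary-structure tip deflection at B by superposition:
  point load 127 at a = 3.75: Pa²(3L − a)/(6EI) = 4465/EI
  point load 136.6 at a = 2.5: Pa²(3L − a)/(6EI) = 2312/EI
  δ_0 = 6777/EI
Flexibility coefficient — unit upward force at B: δ_{BB} = L³/(3EI) = 81.38/EI.
With EI = 65000 kN·m²: δ_0 = 0.10426 m and δ_{BB} = 0.001252 m/kN.
Compatibility — the beam at B must follow the support down by 0.003 m: δ_0 − R_B·δ_{BB} = 0.003, so R_B = (0.10426 − 0.003)/0.001252 = 80.88 kN.
Vertical equilibrium: R_A = ΣP − R_B = 263.6 − 80.88 = 182.7 kN.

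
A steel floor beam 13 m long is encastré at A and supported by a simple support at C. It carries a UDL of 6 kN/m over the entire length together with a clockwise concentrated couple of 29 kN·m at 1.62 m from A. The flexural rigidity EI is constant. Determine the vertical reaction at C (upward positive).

R_C = 30.03 kN

Remove the prop at C; the released (primary) structure is a cantilever built in at A.
Primary-structure tip deflection at C by superposition:
  UDL 6: wL⁴/(8EI) = 21421/EI
  clockwise couple 29 at a = 1.62: M₀a(2L − a)/(2EI) = 572.7/EI
  δ_0 = 21993/EI
Flexibility coefficient — unit upward force at C: δ_{CC} = L³/(3EI) = 732.3/EI.
Compatibility at C: δ_0 − R_C·δ_{CC} = 0, so R_C = 21993/732.3 = 30.03 kN.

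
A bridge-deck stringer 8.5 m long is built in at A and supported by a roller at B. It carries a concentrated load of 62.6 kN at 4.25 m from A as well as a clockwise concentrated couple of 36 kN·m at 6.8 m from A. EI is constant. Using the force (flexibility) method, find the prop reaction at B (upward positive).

R_B = 25.66 kN

Choose R_B as the redundant. The primary structure is the cantilever fixed at A.
Primary-structure tip deflection at B by superposition:
  point load 62.6 at a = 4.25: Pa²(3L − a)/(6EI) = 4005/EI
  clockwise couple 36 at a = 6.8: M₀a(2L − a)/(2EI) = 1248/EI
  δ_0 = 5253/EI
Flexibility coefficient — unit upward force at B: δ_{BB} = L³/(3EI) = 204.7/EI.
Compatibility at B: δ_0 − R_B·δ_{BB} = 0, so R_B = 5253/204.7 = 25.66 kN.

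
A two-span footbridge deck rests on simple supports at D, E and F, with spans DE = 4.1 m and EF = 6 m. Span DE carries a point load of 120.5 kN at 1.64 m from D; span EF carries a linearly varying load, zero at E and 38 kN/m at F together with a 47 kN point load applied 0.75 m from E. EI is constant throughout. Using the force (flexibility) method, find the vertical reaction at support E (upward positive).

R_E = 167.7 kN

Release continuity at E by inserting a hinge; the redundant is the internal moment M_E. The primary structure is two simply-supported spans DE and EF.
Rotations at E on the released spans (each span's end-slope, ×1/EI):
  span DE: point load 120.5 at a = 1.64: Pab(L + a)/(6LEI) = 113.4/EI
  span EF: triangular load, peak 38: 7w₀L³/(360EI) = 159.6/EI
  span EF: point load 47 at a = 0.75: Pab(L + b)/(6LEI) = 57.83/EI
  relative rotation θ_0 = (113.4 + 217.4)/EI = 330.9/EI
A unit hogging moment at E produces rotation L₁/(3EI) + L₂/(3EI) = 3.367/EI.
Slope continuity at E: θ_0 = M_E·3.367/EI, so M_E = 330.9/3.367 = 98.28 kN·m (hogging).
Span DE, ΣM about D with M_E applied at E: R_E^{DE}·4.1 = 197.6 + 98.28, so R_E^{DE} = 72.17 kN and R_D = 120.5 − 72.17 = 48.33 kN.
Span EF, ΣM about F: R_E^{EF}·6 = 474.8 + 98.28, so R_E^{EF} = 95.5 kN and R_F = 161 − 95.5 = 65.5 kN.
R_E = 72.17 + 95.5 = 167.7 kN.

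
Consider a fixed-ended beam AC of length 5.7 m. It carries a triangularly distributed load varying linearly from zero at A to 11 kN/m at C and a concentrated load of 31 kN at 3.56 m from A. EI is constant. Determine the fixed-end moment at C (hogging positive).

M_C = 43.75 kN·m

Take the two fixed-end moments M_A, M_C as redundants; the released structure is the simple span AC.
Simple-span end rotations at A and C under the given loads:
  at A: triangular load, peak 11: 7w₀L³/(360EI) = 39.61/EI
  at C: triangular load, peak 11: w₀L³/(45EI) = 45.27/EI
  at A: point load 31 at a = 3.56: Pab(L + b)/(6LEI) = 54.14/EI
  at C: point load 31 at a = 3.56: Pab(L + a)/(6LEI) = 63.95/EI
  θ_A0 = 93.75/EI,  θ_C0 = 109.2/EI
Flexibility coefficients: a unit moment at one end gives L/(3EI) there and L/(6EI) at the far end, so f₁₁ = f₂₂ = 1.9/EI and f₁₂ = f₂₁ = 0.95/EI.
Compatibility — zero rotation at each built-in end:
  1.9 M_A + 0.95 M_C = 93.75
  0.95 M_A + 1.9 M_C = 109.2
Solving the pair gives M_A = 27.47 kN·m and M_C = 43.75 kN·m (hogging).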